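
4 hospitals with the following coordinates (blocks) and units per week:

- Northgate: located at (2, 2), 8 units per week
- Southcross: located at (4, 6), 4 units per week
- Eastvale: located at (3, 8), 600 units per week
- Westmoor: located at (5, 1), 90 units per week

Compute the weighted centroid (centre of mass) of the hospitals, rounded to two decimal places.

The minimiser of Σwᵢ‖p−pᵢ‖² is the weighted centroid p* = (Σwᵢpᵢ)/(Σwᵢ).
Σwᵢ = 702.
Σwᵢxᵢ = 8·2 + 4·4 + 600·3 + 90·5 = 2282.
Σwᵢyᵢ = 8·2 + 4·6 + 600·8 + 90·1 = 4930.
x* = 2282/702 = 3.25, y* = 4930/702 = 7.02.

(3.25, 7.02)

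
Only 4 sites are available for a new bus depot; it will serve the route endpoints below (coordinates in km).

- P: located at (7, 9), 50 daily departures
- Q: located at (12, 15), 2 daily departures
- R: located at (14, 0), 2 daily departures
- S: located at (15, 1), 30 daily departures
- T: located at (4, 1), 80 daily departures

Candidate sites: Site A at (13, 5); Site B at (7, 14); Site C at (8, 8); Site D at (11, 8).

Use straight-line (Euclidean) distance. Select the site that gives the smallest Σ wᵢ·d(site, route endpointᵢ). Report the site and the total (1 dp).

Total weighted distance at each candidate:
  Site A (13, 5): total = 1312.9
  Site B (7, 14): total = 1816.8
  Site C (8, 8): total = 1048.8
  Site D (11, 8): total = 1271.2
Minimum is at Site C with total 1048.8 km.

Site C, total 1048.8 km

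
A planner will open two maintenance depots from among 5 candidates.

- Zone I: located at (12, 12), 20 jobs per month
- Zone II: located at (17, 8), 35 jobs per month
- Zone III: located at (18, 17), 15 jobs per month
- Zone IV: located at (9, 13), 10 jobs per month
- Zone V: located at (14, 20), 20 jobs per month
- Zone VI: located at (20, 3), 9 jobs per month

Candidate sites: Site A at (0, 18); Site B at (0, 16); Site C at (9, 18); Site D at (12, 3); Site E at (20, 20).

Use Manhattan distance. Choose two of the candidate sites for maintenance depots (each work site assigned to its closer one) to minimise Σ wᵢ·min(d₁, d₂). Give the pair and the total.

{Site D, Site E}, total 927

Evaluate every pair (each demand assigned to the nearer of the two):
  {Site D, Site E}: total = 927
  {Site C, Site D}: total = 942
  {Site C, Site E}: total = 1103
  {Site B, Site E}: total = 1313
  {Site A, Site E}: total = 1333
  {Site A, Site D}: total = 1337
  {Site B, Site D}: total = 1367
  {Site A, Site C}: total = 1384
  {Site B, Site C}: total = 1384
  {Site A, Site B}: total = 2217
Best pair: {Site D, Site E} with total 927.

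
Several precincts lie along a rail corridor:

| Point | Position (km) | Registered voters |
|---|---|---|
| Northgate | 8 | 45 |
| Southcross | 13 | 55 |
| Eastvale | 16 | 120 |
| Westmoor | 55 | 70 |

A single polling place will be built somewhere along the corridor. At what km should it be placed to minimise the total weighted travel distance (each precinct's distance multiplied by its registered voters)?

For a sum of weighted absolute distances on a line, the optimum is the weighted median (not the mean). Total weight W = 290; half-weight = 145.
Sort by position and accumulate weight:
  km 8 (Northgate, w=45) → cum 45
  km 13 (Southcross, w=55) → cum 100
  km 16 (Eastvale, w=120) → cum 220  ≥ 145 → median here
  km 55 (Westmoor, w=70) → cum 290
Optimal location: km 16.

x = 16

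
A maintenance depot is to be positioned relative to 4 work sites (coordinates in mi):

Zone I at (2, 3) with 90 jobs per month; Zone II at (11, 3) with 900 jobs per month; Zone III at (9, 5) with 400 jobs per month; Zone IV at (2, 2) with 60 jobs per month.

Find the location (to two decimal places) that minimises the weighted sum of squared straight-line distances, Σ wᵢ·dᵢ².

The minimiser of Σwᵢ‖p−pᵢ‖² is the weighted centroid p* = (Σwᵢpᵢ)/(Σwᵢ).
Σwᵢ = 1450.
Σwᵢxᵢ = 90·2 + 900·11 + 400·9 + 60·2 = 13800.
Σwᵢyᵢ = 90·3 + 900·3 + 400·5 + 60·2 = 5090.
x* = 13800/1450 = 9.52, y* = 5090/1450 = 3.51.

(9.52, 3.51)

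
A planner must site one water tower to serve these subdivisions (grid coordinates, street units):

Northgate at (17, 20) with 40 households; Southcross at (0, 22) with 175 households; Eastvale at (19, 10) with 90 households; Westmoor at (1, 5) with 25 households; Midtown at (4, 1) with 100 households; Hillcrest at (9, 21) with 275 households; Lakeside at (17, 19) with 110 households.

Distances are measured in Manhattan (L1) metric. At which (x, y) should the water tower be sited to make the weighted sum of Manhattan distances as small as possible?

(9, 21)

Manhattan distance separates: Σwᵢ(|x−xᵢ|+|y−yᵢ|) = Σwᵢ|x−xᵢ| + Σwᵢ|y−yᵢ|, so x and y are optimised independently as 1-D weighted medians.
Total weight W = 815; half = 407.5.
x-coordinate, sorted with cumulative weight:
  x=0 (Southcross, w=175) cum 175
  x=1 (Westmoor, w=25) cum 200
  x=4 (Midtown, w=100) cum 300
  x=9 (Hillcrest, w=275) cum 575  ← median
  x=17 (Northgate, w=40) cum 615
  x=17 (Lakeside, w=110) cum 725
  x=19 (Eastvale, w=90) cum 815
⇒ x* = 9
y-coordinate, sorted with cumulative weight:
  y=1 (Midtown, w=100) cum 100
  y=5 (Westmoor, w=25) cum 125
  y=10 (Eastvale, w=90) cum 215
  y=19 (Lakeside, w=110) cum 325
  y=20 (Northgate, w=40) cum 365
  y=21 (Hillcrest, w=275) cum 640  ← median
  y=22 (Southcross, w=175) cum 815
⇒ y* = 21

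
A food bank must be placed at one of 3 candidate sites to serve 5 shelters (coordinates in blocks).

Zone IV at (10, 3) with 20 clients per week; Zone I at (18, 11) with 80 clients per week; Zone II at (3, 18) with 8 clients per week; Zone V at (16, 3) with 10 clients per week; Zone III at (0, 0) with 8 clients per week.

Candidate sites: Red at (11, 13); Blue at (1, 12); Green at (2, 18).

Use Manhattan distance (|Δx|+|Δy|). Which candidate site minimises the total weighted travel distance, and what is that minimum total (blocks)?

Red, total 1386 blocks

Total weighted distance at each candidate:
  Red (11, 13): total = 1386
  Blue (1, 12): total = 2208
  Green (2, 18): total = 2758
Minimum is at Red with total 1386 blocks.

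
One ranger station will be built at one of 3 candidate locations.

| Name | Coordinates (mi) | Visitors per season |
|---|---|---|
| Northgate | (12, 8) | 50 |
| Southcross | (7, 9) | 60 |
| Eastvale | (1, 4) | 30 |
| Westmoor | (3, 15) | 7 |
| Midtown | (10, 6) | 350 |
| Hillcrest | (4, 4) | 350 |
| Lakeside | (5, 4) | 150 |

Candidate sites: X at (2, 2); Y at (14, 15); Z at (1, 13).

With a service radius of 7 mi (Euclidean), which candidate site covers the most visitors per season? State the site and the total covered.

X, covering 530

Coverage radius r = 7 mi; a point is covered iff (Δx)²+(Δy)² ≤ 7² = 49.
  X (2, 2): covers {Eastvale, Hillcrest, Lakeside} → 530
  Y (14, 15): covers {none} → 0
  Z (1, 13): covers {Westmoor} → 7
Maximum coverage at X: 530 visitors per season.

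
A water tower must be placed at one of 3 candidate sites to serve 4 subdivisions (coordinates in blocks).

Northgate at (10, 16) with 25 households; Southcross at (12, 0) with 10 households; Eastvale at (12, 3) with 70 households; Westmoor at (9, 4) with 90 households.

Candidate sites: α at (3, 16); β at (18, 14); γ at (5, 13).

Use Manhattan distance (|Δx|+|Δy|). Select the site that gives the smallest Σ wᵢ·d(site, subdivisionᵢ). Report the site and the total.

Total weighted distance at each candidate:
  α (3, 16): total = 3585
  β (18, 14): total = 3350
  γ (5, 13): total = 2760
Minimum is at γ with total 2760 blocks.

γ, total 2760 blocks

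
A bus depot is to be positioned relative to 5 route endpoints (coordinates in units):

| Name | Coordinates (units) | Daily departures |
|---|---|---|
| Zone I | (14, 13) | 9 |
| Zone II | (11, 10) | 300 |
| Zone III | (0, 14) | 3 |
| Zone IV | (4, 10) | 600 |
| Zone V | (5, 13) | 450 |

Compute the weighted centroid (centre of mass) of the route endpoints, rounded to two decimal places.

(5.93, 11.02)

The minimiser of Σwᵢ‖p−pᵢ‖² is the weighted centroid p* = (Σwᵢpᵢ)/(Σwᵢ).
Σwᵢ = 1362.
Σwᵢxᵢ = 9·14 + 300·11 + 3·0 + 600·4 + 450·5 = 8076.
Σwᵢyᵢ = 9·13 + 300·10 + 3·14 + 600·10 + 450·13 = 15009.
x* = 8076/1362 = 5.93, y* = 15009/1362 = 11.02.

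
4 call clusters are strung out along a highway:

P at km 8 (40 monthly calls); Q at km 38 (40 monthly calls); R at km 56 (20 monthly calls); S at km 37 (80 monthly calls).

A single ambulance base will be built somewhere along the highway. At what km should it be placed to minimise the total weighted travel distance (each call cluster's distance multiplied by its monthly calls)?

x = 37

For a sum of weighted absolute distances on a line, the optimum is the weighted median (not the mean). Total weight W = 180; half-weight = 90.
Sort by position and accumulate weight:
  km 8 (P, w=40) → cum 40
  km 37 (S, w=80) → cum 120  ≥ 90 → median here
  km 38 (Q, w=40) → cum 160
  km 56 (R, w=20) → cum 180
Optimal location: km 37.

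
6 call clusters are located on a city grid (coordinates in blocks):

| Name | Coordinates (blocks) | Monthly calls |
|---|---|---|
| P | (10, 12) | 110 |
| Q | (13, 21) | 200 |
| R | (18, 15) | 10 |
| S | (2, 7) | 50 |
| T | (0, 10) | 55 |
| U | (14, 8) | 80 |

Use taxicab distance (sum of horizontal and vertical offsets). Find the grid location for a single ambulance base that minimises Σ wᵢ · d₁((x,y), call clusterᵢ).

Manhattan distance separates: Σwᵢ(|x−xᵢ|+|y−yᵢ|) = Σwᵢ|x−xᵢ| + Σwᵢ|y−yᵢ|, so x and y are optimised independently as 1-D weighted medians.
Total weight W = 505; half = 252.5.
x-coordinate, sorted with cumulative weight:
  x=0 (T, w=55) cum 55
  x=2 (S, w=50) cum 105
  x=10 (P, w=110) cum 215
  x=13 (Q, w=200) cum 415  ← median
  x=14 (U, w=80) cum 495
  x=18 (R, w=10) cum 505
⇒ x* = 13
y-coordinate, sorted with cumulative weight:
  y=7 (S, w=50) cum 50
  y=8 (U, w=80) cum 130
  y=10 (T, w=55) cum 185
  y=12 (P, w=110) cum 295  ← median
  y=15 (R, w=10) cum 305
  y=21 (Q, w=200) cum 505
⇒ y* = 12

(13, 12)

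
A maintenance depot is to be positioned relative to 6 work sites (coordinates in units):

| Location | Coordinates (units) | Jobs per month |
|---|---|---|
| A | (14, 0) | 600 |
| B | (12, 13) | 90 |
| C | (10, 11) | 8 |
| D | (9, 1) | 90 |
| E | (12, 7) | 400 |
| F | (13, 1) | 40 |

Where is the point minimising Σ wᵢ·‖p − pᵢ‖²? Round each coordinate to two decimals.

(12.78, 3.41)

The minimiser of Σwᵢ‖p−pᵢ‖² is the weighted centroid p* = (Σwᵢpᵢ)/(Σwᵢ).
Σwᵢ = 1228.
Σwᵢxᵢ = 600·14 + 90·12 + 8·10 + 90·9 + 400·12 + 40·13 = 15690.
Σwᵢyᵢ = 600·0 + 90·13 + 8·11 + 90·1 + 400·7 + 40·1 = 4188.
x* = 15690/1228 = 12.78, y* = 4188/1228 = 3.41.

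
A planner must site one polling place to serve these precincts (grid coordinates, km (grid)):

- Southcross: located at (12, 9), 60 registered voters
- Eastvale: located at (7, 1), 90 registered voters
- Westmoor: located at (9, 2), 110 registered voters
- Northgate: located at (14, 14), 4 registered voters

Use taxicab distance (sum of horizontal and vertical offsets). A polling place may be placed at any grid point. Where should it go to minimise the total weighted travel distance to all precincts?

(9, 2)

Manhattan distance separates: Σwᵢ(|x−xᵢ|+|y−yᵢ|) = Σwᵢ|x−xᵢ| + Σwᵢ|y−yᵢ|, so x and y are optimised independently as 1-D weighted medians.
Total weight W = 264; half = 132.
x-coordinate, sorted with cumulative weight:
  x=7 (Eastvale, w=90) cum 90
  x=9 (Westmoor, w=110) cum 200  ← median
  x=12 (Southcross, w=60) cum 260
  x=14 (Northgate, w=4) cum 264
⇒ x* = 9
y-coordinate, sorted with cumulative weight:
  y=1 (Eastvale, w=90) cum 90
  y=2 (Westmoor, w=110) cum 200  ← median
  y=9 (Southcross, w=60) cum 260
  y=14 (Northgate, w=4) cum 264
⇒ y* = 2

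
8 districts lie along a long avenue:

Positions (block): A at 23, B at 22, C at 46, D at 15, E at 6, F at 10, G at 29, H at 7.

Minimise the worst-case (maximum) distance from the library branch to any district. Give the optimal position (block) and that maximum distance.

location 26, max distance 20

The 1-center on a line is the midpoint of the two extreme points: leftmost at 6, rightmost at 46.
Optimal location = (6 + 46)/2 = 26; maximum distance = (46 − 6)/2 = 20.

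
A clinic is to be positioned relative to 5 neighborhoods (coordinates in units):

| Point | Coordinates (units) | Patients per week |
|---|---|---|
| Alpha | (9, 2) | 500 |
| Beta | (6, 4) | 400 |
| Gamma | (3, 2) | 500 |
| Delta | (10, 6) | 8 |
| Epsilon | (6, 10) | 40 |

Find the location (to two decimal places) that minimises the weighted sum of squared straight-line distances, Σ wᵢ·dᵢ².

The minimiser of Σwᵢ‖p−pᵢ‖² is the weighted centroid p* = (Σwᵢpᵢ)/(Σwᵢ).
Σwᵢ = 1448.
Σwᵢxᵢ = 500·9 + 400·6 + 500·3 + 8·10 + 40·6 = 8720.
Σwᵢyᵢ = 500·2 + 400·4 + 500·2 + 8·6 + 40·10 = 4048.
x* = 8720/1448 = 6.02, y* = 4048/1448 = 2.80.

(6.02, 2.80)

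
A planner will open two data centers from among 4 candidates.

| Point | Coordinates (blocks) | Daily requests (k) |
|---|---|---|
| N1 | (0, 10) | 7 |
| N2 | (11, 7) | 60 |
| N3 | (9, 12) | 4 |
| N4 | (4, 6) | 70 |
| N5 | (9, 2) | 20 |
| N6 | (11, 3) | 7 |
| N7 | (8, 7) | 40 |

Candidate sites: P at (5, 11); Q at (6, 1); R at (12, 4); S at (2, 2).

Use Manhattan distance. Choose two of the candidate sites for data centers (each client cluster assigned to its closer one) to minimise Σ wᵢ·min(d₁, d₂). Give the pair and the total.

{P, R}, total 1116

Evaluate every pair (each demand assigned to the nearer of the two):
  {P, R}: total = 1116
  {R, S}: total = 1168
  {Q, R}: total = 1253
  {P, Q}: total = 1491
  {P, S}: total = 1572
  {Q, S}: total = 1655
Best pair: {P, R} with total 1116.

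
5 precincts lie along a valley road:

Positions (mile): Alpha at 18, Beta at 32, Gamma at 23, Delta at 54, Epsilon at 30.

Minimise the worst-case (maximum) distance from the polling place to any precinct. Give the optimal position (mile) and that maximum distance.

The 1-center on a line is the midpoint of the two extreme points: leftmost at 18, rightmost at 54.
Optimal location = (18 + 54)/2 = 36; maximum distance = (54 − 18)/2 = 18.

location 36, max distance 18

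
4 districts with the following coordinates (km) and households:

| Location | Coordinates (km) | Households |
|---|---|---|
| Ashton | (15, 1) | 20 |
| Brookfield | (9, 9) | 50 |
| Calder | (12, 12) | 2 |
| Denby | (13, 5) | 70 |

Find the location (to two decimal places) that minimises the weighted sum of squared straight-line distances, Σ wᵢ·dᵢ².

The minimiser of Σwᵢ‖p−pᵢ‖² is the weighted centroid p* = (Σwᵢpᵢ)/(Σwᵢ).
Σwᵢ = 142.
Σwᵢxᵢ = 20·15 + 50·9 + 2·12 + 70·13 = 1684.
Σwᵢyᵢ = 20·1 + 50·9 + 2·12 + 70·5 = 844.
x* = 1684/142 = 11.86, y* = 844/142 = 5.94.

(11.86, 5.94)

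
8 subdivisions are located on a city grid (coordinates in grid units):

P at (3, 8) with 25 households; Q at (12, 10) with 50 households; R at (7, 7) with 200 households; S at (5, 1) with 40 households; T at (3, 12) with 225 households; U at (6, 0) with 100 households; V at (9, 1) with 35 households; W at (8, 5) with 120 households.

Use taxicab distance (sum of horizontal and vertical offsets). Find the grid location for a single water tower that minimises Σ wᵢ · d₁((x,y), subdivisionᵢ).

(7, 7)

Manhattan distance separates: Σwᵢ(|x−xᵢ|+|y−yᵢ|) = Σwᵢ|x−xᵢ| + Σwᵢ|y−yᵢ|, so x and y are optimised independently as 1-D weighted medians.
Total weight W = 795; half = 397.5.
x-coordinate, sorted with cumulative weight:
  x=3 (P, w=25) cum 25
  x=3 (T, w=225) cum 250
  x=5 (S, w=40) cum 290
  x=6 (U, w=100) cum 390
  x=7 (R, w=200) cum 590  ← median
  x=8 (W, w=120) cum 710
  x=9 (V, w=35) cum 745
  x=12 (Q, w=50) cum 795
⇒ x* = 7
y-coordinate, sorted with cumulative weight:
  y=0 (U, w=100) cum 100
  y=1 (S, w=40) cum 140
  y=1 (V, w=35) cum 175
  y=5 (W, w=120) cum 295
  y=7 (R, w=200) cum 495  ← median
  y=8 (P, w=25) cum 520
  y=10 (Q, w=50) cum 570
  y=12 (T, w=225) cum 795
⇒ y* = 7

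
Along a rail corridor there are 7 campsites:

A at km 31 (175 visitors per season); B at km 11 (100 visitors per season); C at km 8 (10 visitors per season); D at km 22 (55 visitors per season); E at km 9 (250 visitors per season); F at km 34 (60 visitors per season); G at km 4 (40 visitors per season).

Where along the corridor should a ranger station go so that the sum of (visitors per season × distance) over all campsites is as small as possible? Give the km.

For a sum of weighted absolute distances on a line, the optimum is the weighted median (not the mean). Total weight W = 690; half-weight = 345.
Sort by position and accumulate weight:
  km 4 (G, w=40) → cum 40
  km 8 (C, w=10) → cum 50
  km 9 (E, w=250) → cum 300
  km 11 (B, w=100) → cum 400  ≥ 345 → median here
  km 22 (D, w=55) → cum 455
  km 31 (A, w=175) → cum 630
  km 34 (F, w=60) → cum 690
Optimal location: km 11.

x = 11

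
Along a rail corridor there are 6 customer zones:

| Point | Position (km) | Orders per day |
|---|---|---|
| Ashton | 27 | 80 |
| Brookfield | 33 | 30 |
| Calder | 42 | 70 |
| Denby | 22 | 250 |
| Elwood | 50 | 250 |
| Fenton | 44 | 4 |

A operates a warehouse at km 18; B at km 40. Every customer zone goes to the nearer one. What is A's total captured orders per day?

330

The indifferent point is the midpoint (18+40)/2 = 29; customer zones left of it (closer to A at 18) go to A, those right go to B.
  Denby at 22 (w=250) → A
  Ashton at 27 (w=80) → A
  Brookfield at 33 (w=30) → B
  Calder at 42 (w=70) → B
  Fenton at 44 (w=4) → B
  Elwood at 50 (w=250) → B
A captures 330; B captures 354.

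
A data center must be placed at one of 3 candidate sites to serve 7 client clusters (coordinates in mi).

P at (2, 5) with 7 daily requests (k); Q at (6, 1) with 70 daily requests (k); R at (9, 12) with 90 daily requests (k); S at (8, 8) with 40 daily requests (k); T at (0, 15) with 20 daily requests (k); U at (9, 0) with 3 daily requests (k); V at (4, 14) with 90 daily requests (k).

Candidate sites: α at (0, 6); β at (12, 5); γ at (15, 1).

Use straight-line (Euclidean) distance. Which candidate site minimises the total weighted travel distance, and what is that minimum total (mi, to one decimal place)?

Total weighted distance at each candidate:
  α (0, 6): total = 2883.2
  β (12, 5): total = 2873.8
  γ (15, 1): total = 4210.1
Minimum is at β with total 2873.8 mi.

β, total 2873.8 mi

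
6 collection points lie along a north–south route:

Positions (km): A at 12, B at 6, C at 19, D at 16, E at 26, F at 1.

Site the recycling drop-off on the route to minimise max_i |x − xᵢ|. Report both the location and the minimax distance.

location 13.5, max distance 12.5

The 1-center on a line is the midpoint of the two extreme points: leftmost at 1, rightmost at 26.
Optimal location = (1 + 26)/2 = 13.5; maximum distance = (26 − 1)/2 = 12.5.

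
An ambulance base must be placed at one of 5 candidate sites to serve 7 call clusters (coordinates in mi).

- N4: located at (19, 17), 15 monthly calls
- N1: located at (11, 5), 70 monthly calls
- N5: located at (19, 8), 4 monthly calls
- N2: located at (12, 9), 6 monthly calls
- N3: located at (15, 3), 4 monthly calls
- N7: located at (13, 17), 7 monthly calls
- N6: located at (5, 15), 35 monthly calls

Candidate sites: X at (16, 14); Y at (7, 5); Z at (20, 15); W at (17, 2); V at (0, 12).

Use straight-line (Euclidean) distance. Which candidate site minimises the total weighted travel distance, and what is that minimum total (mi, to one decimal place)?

Y, total 1106.3 mi

Total weighted distance at each candidate:
  X (16, 14): total = 1310.1
  Y (7, 5): total = 1106.3
  Z (20, 15): total = 1691.5
  W (17, 2): total = 1510.3
  V (0, 12): total = 1730.8
Minimum is at Y with total 1106.3 mi.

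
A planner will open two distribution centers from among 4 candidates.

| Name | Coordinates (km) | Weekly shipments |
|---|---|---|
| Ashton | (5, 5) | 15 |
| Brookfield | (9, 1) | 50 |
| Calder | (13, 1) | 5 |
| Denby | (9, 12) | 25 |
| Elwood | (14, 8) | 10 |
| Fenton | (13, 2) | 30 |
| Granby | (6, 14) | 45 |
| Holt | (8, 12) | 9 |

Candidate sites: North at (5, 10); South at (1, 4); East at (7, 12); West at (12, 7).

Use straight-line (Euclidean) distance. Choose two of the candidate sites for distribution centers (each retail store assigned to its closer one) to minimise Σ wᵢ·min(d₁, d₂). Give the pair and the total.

Evaluate every pair (each demand assigned to the nearer of the two):
  {East, West}: total = 810.0
  {North, West}: total = 945.9
  {South, East}: total = 1141.0
  {North, East}: total = 1207.3
  {South, West}: total = 1221.3
  {North, South}: total = 1310.7
Best pair: {East, West} with total 810.0.

{East, West}, total 810.0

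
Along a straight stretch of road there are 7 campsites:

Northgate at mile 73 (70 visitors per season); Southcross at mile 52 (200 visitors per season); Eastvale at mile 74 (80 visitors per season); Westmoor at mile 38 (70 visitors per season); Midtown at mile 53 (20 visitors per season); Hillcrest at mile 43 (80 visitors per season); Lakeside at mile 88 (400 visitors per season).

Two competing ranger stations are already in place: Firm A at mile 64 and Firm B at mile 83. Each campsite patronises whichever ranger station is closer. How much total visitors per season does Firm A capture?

The indifferent point is the midpoint (64+83)/2 = 73.5; campsites left of it (closer to Firm A at 64) go to Firm A, those right go to Firm B.
  Westmoor at 38 (w=70) → Firm A
  Hillcrest at 43 (w=80) → Firm A
  Southcross at 52 (w=200) → Firm A
  Midtown at 53 (w=20) → Firm A
  Northgate at 73 (w=70) → Firm A
  Eastvale at 74 (w=80) → Firm B
  Lakeside at 88 (w=400) → Firm B
Firm A captures 440; Firm B captures 480.

440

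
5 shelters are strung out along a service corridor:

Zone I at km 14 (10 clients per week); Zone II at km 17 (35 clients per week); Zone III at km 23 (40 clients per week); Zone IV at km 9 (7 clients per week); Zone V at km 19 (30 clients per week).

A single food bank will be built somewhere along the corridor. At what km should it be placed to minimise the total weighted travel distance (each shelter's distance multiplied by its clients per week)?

For a sum of weighted absolute distances on a line, the optimum is the weighted median (not the mean). Total weight W = 122; half-weight = 61.
Sort by position and accumulate weight:
  km 9 (Zone IV, w=7) → cum 7
  km 14 (Zone I, w=10) → cum 17
  km 17 (Zone II, w=35) → cum 52
  km 19 (Zone V, w=30) → cum 82  ≥ 61 → median here
  km 23 (Zone III, w=40) → cum 122
Optimal location: km 19.

x = 19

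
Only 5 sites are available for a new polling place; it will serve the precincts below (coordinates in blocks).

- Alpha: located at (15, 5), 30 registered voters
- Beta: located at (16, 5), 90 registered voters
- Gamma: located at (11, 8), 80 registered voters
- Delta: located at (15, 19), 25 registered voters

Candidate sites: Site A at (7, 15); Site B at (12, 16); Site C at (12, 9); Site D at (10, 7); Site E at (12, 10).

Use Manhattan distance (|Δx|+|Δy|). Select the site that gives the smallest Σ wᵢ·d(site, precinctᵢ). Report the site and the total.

Site C, total 1415 blocks

Total weighted distance at each candidate:
  Site A (7, 15): total = 3430
  Site B (12, 16): total = 2640
  Site C (12, 9): total = 1415
  Site D (10, 7): total = 1515
  Site E (12, 10): total = 1590
Minimum is at Site C with total 1415 blocks.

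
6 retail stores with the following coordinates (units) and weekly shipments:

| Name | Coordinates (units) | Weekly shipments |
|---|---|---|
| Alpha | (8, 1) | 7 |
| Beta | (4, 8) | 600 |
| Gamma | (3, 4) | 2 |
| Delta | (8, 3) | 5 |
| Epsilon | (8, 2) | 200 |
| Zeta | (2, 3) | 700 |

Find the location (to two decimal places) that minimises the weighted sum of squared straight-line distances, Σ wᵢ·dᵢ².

The minimiser of Σwᵢ‖p−pᵢ‖² is the weighted centroid p* = (Σwᵢpᵢ)/(Σwᵢ).
Σwᵢ = 1514.
Σwᵢxᵢ = 7·8 + 600·4 + 2·3 + 5·8 + 200·8 + 700·2 = 5502.
Σwᵢyᵢ = 7·1 + 600·8 + 2·4 + 5·3 + 200·2 + 700·3 = 7330.
x* = 5502/1514 = 3.63, y* = 7330/1514 = 4.84.

(3.63, 4.84)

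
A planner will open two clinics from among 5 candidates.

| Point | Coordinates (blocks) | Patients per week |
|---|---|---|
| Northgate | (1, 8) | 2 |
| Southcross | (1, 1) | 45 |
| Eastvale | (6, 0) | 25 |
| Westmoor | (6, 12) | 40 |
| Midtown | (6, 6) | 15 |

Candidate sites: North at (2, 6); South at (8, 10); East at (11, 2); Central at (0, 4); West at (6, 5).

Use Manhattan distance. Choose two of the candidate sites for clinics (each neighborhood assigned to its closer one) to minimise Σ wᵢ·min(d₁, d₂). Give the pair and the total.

Evaluate every pair (each demand assigned to the nearer of the two):
  {Central, West}: total = 610
  {South, Central}: total = 690
  {North, West}: total = 696
  {South, West}: total = 721
  {North, South}: total = 746
  {East, West}: total = 841
  {North, Central}: total = 896
  {North, East}: total = 911
  {South, East}: total = 938
  {East, Central}: total = 1045
Best pair: {Central, West} with total 610.

{Central, West}, total 610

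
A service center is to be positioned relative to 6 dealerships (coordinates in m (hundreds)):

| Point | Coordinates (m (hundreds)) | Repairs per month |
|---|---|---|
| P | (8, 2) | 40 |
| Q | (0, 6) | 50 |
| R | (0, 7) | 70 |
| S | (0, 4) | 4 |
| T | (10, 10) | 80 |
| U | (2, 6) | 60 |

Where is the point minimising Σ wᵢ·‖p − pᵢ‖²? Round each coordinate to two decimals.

(4.08, 6.73)

The minimiser of Σwᵢ‖p−pᵢ‖² is the weighted centroid p* = (Σwᵢpᵢ)/(Σwᵢ).
Σwᵢ = 304.
Σwᵢxᵢ = 40·8 + 50·0 + 70·0 + 4·0 + 80·10 + 60·2 = 1240.
Σwᵢyᵢ = 40·2 + 50·6 + 70·7 + 4·4 + 80·10 + 60·6 = 2046.
x* = 1240/304 = 4.08, y* = 2046/304 = 6.73.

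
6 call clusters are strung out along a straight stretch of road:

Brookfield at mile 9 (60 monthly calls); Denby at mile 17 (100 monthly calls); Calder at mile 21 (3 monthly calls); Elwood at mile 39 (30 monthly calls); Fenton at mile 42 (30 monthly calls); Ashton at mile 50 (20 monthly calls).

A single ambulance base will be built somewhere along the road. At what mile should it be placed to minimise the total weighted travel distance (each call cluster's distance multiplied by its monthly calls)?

For a sum of weighted absolute distances on a line, the optimum is the weighted median (not the mean). Total weight W = 243; half-weight = 121.5.
Sort by position and accumulate weight:
  mile 9 (Brookfield, w=60) → cum 60
  mile 17 (Denby, w=100) → cum 160  ≥ 121.5 → median here
  mile 21 (Calder, w=3) → cum 163
  mile 39 (Elwood, w=30) → cum 193
  mile 42 (Fenton, w=30) → cum 223
  mile 50 (Ashton, w=20) → cum 243
Optimal location: mile 17.

x = 17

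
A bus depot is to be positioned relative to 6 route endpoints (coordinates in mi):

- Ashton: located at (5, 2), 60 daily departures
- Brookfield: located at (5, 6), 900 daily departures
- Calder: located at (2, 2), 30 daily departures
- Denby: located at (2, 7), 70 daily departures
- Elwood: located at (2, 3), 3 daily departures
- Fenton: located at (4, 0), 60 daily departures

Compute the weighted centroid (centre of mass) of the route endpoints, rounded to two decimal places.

The minimiser of Σwᵢ‖p−pᵢ‖² is the weighted centroid p* = (Σwᵢpᵢ)/(Σwᵢ).
Σwᵢ = 1123.
Σwᵢxᵢ = 60·5 + 900·5 + 30·2 + 70·2 + 3·2 + 60·4 = 5246.
Σwᵢyᵢ = 60·2 + 900·6 + 30·2 + 70·7 + 3·3 + 60·0 = 6079.
x* = 5246/1123 = 4.67, y* = 6079/1123 = 5.41.

(4.67, 5.41)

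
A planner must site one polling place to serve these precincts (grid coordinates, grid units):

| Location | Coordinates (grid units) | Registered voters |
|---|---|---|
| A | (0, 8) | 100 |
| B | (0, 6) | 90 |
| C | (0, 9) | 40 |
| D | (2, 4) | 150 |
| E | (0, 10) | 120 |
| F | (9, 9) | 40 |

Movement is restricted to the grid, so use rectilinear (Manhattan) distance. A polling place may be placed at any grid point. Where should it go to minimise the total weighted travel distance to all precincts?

Manhattan distance separates: Σwᵢ(|x−xᵢ|+|y−yᵢ|) = Σwᵢ|x−xᵢ| + Σwᵢ|y−yᵢ|, so x and y are optimised independently as 1-D weighted medians.
Total weight W = 540; half = 270.
x-coordinate, sorted with cumulative weight:
  x=0 (A, w=100) cum 100
  x=0 (B, w=90) cum 190
  x=0 (C, w=40) cum 230
  x=0 (E, w=120) cum 350  ← median
  x=2 (D, w=150) cum 500
  x=9 (F, w=40) cum 540
⇒ x* = 0
y-coordinate, sorted with cumulative weight:
  y=4 (D, w=150) cum 150
  y=6 (B, w=90) cum 240
  y=8 (A, w=100) cum 340  ← median
  y=9 (C, w=40) cum 380
  y=9 (F, w=40) cum 420
  y=10 (E, w=120) cum 540
⇒ y* = 8

(0, 8)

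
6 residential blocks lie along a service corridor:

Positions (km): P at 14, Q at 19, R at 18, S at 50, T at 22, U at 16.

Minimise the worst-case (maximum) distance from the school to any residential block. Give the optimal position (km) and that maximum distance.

The 1-center on a line is the midpoint of the two extreme points: leftmost at 14, rightmost at 50.
Optimal location = (14 + 50)/2 = 32; maximum distance = (50 − 14)/2 = 18.

location 32, max distance 18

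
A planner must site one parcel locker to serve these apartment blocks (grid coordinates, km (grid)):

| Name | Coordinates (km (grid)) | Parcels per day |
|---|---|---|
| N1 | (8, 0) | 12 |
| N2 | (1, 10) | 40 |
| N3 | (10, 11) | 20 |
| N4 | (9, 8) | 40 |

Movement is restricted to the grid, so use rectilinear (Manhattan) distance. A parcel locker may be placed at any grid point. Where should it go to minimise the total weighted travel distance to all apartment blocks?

(9, 10)

Manhattan distance separates: Σwᵢ(|x−xᵢ|+|y−yᵢ|) = Σwᵢ|x−xᵢ| + Σwᵢ|y−yᵢ|, so x and y are optimised independently as 1-D weighted medians.
Total weight W = 112; half = 56.
x-coordinate, sorted with cumulative weight:
  x=1 (N2, w=40) cum 40
  x=8 (N1, w=12) cum 52
  x=9 (N4, w=40) cum 92  ← median
  x=10 (N3, w=20) cum 112
⇒ x* = 9
y-coordinate, sorted with cumulative weight:
  y=0 (N1, w=12) cum 12
  y=8 (N4, w=40) cum 52
  y=10 (N2, w=40) cum 92  ← median
  y=11 (N3, w=20) cum 112
⇒ y* = 10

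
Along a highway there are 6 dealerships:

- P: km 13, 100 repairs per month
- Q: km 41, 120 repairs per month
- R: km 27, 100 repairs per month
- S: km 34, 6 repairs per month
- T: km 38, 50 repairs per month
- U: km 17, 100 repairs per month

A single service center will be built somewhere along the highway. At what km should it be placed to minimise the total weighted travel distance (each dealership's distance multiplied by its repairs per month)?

For a sum of weighted absolute distances on a line, the optimum is the weighted median (not the mean). Total weight W = 476; half-weight = 238.
Sort by position and accumulate weight:
  km 13 (P, w=100) → cum 100
  km 17 (U, w=100) → cum 200
  km 27 (R, w=100) → cum 300  ≥ 238 → median here
  km 34 (S, w=6) → cum 306
  km 38 (T, w=50) → cum 356
  km 41 (Q, w=120) → cum 476
Optimal location: km 27.

x = 27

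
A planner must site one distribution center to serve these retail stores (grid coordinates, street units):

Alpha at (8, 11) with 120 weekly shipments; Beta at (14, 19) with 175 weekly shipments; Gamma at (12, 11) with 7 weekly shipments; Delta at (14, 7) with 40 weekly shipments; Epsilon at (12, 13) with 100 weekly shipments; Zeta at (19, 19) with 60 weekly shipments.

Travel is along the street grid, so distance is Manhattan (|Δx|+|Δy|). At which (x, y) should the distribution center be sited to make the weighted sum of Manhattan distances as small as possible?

Manhattan distance separates: Σwᵢ(|x−xᵢ|+|y−yᵢ|) = Σwᵢ|x−xᵢ| + Σwᵢ|y−yᵢ|, so x and y are optimised independently as 1-D weighted medians.
Total weight W = 502; half = 251.
x-coordinate, sorted with cumulative weight:
  x=8 (Alpha, w=120) cum 120
  x=12 (Gamma, w=7) cum 127
  x=12 (Epsilon, w=100) cum 227
  x=14 (Beta, w=175) cum 402  ← median
  x=14 (Delta, w=40) cum 442
  x=19 (Zeta, w=60) cum 502
⇒ x* = 14
y-coordinate, sorted with cumulative weight:
  y=7 (Delta, w=40) cum 40
  y=11 (Alpha, w=120) cum 160
  y=11 (Gamma, w=7) cum 167
  y=13 (Epsilon, w=100) cum 267  ← median
  y=19 (Beta, w=175) cum 442
  y=19 (Zeta, w=60) cum 502
⇒ y* = 13

(14, 13)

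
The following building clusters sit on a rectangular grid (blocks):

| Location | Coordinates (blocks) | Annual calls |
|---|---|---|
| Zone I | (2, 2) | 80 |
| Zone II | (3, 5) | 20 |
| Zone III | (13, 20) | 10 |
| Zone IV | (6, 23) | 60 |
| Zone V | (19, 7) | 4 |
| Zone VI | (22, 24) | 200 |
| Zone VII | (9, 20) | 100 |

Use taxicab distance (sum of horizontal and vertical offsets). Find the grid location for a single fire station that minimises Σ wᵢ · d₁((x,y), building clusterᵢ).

Manhattan distance separates: Σwᵢ(|x−xᵢ|+|y−yᵢ|) = Σwᵢ|x−xᵢ| + Σwᵢ|y−yᵢ|, so x and y are optimised independently as 1-D weighted medians.
Total weight W = 474; half = 237.
x-coordinate, sorted with cumulative weight:
  x=2 (Zone I, w=80) cum 80
  x=3 (Zone II, w=20) cum 100
  x=6 (Zone IV, w=60) cum 160
  x=9 (Zone VII, w=100) cum 260  ← median
  x=13 (Zone III, w=10) cum 270
  x=19 (Zone V, w=4) cum 274
  x=22 (Zone VI, w=200) cum 474
⇒ x* = 9
y-coordinate, sorted with cumulative weight:
  y=2 (Zone I, w=80) cum 80
  y=5 (Zone II, w=20) cum 100
  y=7 (Zone V, w=4) cum 104
  y=20 (Zone III, w=10) cum 114
  y=20 (Zone VII, w=100) cum 214
  y=23 (Zone IV, w=60) cum 274  ← median
  y=24 (Zone VI, w=200) cum 474
⇒ y* = 23

(9, 23)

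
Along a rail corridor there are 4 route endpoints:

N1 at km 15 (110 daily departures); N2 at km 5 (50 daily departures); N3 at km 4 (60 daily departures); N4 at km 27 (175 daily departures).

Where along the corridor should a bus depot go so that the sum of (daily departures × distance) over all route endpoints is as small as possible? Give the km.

For a sum of weighted absolute distances on a line, the optimum is the weighted median (not the mean). Total weight W = 395; half-weight = 197.5.
Sort by position and accumulate weight:
  km 4 (N3, w=60) → cum 60
  km 5 (N2, w=50) → cum 110
  km 15 (N1, w=110) → cum 220  ≥ 197.5 → median here
  km 27 (N4, w=175) → cum 395
Optimal location: km 15.

x = 15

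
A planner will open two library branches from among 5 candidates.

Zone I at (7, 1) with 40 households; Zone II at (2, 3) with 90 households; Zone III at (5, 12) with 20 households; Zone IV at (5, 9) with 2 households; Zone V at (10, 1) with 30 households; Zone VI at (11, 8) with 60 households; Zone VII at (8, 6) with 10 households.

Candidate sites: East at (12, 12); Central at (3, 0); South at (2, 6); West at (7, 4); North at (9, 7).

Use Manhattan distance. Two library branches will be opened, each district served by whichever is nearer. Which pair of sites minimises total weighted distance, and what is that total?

{Central, North}, total 1162

Evaluate every pair (each demand assigned to the nearer of the two):
  {Central, North}: total = 1162
  {South, North}: total = 1192
  {West, North}: total = 1232
  {South, West}: total = 1272
  {East, West}: total = 1324
  {East, Central}: total = 1360
  {Central, West}: total = 1384
  {East, South}: total = 1572
  {Central, South}: total = 1622
  {East, North}: total = 1872
Best pair: {Central, North} with total 1162.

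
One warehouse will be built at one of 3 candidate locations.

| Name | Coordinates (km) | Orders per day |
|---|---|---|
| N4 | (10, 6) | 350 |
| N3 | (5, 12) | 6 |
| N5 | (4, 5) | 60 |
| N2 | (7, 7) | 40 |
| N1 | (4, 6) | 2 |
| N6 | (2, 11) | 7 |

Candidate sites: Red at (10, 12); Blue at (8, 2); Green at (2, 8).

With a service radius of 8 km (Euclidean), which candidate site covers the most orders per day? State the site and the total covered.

Blue, covering 452

Coverage radius r = 8 km; a point is covered iff (Δx)²+(Δy)² ≤ 8² = 64.
  Red (10, 12): covers {N4, N3, N2} → 396
  Blue (8, 2): covers {N4, N5, N2, N1} → 452
  Green (2, 8): covers {N3, N5, N2, N1, N6} → 115
Maximum coverage at Blue: 452 orders per day.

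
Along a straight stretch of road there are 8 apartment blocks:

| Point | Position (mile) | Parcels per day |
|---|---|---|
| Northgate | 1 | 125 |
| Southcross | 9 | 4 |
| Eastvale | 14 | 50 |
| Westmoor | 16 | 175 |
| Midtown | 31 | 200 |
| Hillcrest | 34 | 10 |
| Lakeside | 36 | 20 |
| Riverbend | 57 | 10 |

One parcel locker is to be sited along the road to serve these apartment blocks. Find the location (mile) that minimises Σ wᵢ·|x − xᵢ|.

x = 16

For a sum of weighted absolute distances on a line, the optimum is the weighted median (not the mean). Total weight W = 594; half-weight = 297.
Sort by position and accumulate weight:
  mile 1 (Northgate, w=125) → cum 125
  mile 9 (Southcross, w=4) → cum 129
  mile 14 (Eastvale, w=50) → cum 179
  mile 16 (Westmoor, w=175) → cum 354  ≥ 297 → median here
  mile 31 (Midtown, w=200) → cum 554
  mile 34 (Hillcrest, w=10) → cum 564
  mile 36 (Lakeside, w=20) → cum 584
  mile 57 (Riverbend, w=10) → cum 594
Optimal location: mile 16.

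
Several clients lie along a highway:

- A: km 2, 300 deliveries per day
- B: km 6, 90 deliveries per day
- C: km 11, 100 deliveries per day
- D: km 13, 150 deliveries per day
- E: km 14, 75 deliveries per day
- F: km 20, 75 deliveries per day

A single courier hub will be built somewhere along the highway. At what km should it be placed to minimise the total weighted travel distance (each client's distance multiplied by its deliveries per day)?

x = 11

For a sum of weighted absolute distances on a line, the optimum is the weighted median (not the mean). Total weight W = 790; half-weight = 395.
Sort by position and accumulate weight:
  km 2 (A, w=300) → cum 300
  km 6 (B, w=90) → cum 390
  km 11 (C, w=100) → cum 490  ≥ 395 → median here
  km 13 (D, w=150) → cum 640
  km 14 (E, w=75) → cum 715
  km 20 (F, w=75) → cum 790
Optimal location: km 11.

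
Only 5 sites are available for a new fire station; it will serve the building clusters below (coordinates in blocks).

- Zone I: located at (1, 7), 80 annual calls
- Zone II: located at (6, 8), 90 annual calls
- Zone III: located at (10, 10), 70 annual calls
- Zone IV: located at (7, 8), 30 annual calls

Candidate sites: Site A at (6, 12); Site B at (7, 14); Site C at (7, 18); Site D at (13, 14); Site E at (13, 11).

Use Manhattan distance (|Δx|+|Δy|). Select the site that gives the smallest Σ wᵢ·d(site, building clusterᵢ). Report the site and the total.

Site A, total 1730 blocks

Total weighted distance at each candidate:
  Site A (6, 12): total = 1730
  Site B (7, 14): total = 2340
  Site C (7, 18): total = 3420
  Site D (13, 14): total = 3540
  Site E (13, 11): total = 2730
Minimum is at Site A with total 1730 blocks.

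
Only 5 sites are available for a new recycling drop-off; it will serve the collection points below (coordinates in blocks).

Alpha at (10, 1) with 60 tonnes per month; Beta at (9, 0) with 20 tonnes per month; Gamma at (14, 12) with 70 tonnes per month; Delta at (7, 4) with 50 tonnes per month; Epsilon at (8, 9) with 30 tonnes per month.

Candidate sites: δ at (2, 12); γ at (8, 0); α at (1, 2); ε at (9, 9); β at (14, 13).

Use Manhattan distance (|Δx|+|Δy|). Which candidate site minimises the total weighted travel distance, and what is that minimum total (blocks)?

Total weighted distance at each candidate:
  δ (2, 12): total = 3280
  γ (8, 0): total = 1980
  α (1, 2): total = 3230
  ε (9, 9): total = 1660
  β (14, 13): total = 2490
Minimum is at ε with total 1660 blocks.

ε, total 1660 blocks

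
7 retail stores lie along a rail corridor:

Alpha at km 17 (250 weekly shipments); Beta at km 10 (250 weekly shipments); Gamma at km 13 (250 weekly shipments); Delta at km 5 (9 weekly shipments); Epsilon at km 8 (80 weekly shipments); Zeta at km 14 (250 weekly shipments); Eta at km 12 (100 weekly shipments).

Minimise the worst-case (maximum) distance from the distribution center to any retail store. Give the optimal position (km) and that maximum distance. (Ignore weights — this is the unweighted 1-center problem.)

The 1-center on a line is the midpoint of the two extreme points: leftmost at 5, rightmost at 17.
Optimal location = (5 + 17)/2 = 11; maximum distance = (17 − 5)/2 = 6.

location 11, max distance 6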